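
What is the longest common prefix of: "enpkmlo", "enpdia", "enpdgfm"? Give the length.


Words: enpkmlo, enpdia, enpdgfm
  Position 0: all 'e' => match
  Position 1: all 'n' => match
  Position 2: all 'p' => match
  Position 3: ('k', 'd', 'd') => mismatch, stop
LCP = "enp" (length 3)

3


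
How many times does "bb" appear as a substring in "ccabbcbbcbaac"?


Searching for "bb" in "ccabbcbbcbaac"
Scanning each position:
  Position 0: "cc" => no
  Position 1: "ca" => no
  Position 2: "ab" => no
  Position 3: "bb" => MATCH
  Position 4: "bc" => no
  Position 5: "cb" => no
  Position 6: "bb" => MATCH
  Position 7: "bc" => no
  Position 8: "cb" => no
  Position 9: "ba" => no
  Position 10: "aa" => no
  Position 11: "ac" => no
Total occurrences: 2

2


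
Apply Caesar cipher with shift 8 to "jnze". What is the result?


Caesar cipher: shift "jnze" by 8
  'j' (pos 9) + 8 = pos 17 = 'r'
  'n' (pos 13) + 8 = pos 21 = 'v'
  'z' (pos 25) + 8 = pos 7 = 'h'
  'e' (pos 4) + 8 = pos 12 = 'm'
Result: rvhm

rvhm


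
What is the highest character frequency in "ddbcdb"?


Input: ddbcdb
Character counts:
  'b': 2
  'c': 1
  'd': 3
Maximum frequency: 3

3


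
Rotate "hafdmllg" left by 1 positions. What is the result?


Input: "hafdmllg", rotate left by 1
First 1 characters: "h"
Remaining characters: "afdmllg"
Concatenate remaining + first: "afdmllg" + "h" = "afdmllgh"

afdmllgh


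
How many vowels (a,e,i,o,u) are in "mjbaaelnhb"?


Input: mjbaaelnhb
Checking each character:
  'm' at position 0: consonant
  'j' at position 1: consonant
  'b' at position 2: consonant
  'a' at position 3: vowel (running total: 1)
  'a' at position 4: vowel (running total: 2)
  'e' at position 5: vowel (running total: 3)
  'l' at position 6: consonant
  'n' at position 7: consonant
  'h' at position 8: consonant
  'b' at position 9: consonant
Total vowels: 3

3


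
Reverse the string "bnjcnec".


Input: bnjcnec
Reading characters right to left:
  Position 6: 'c'
  Position 5: 'e'
  Position 4: 'n'
  Position 3: 'c'
  Position 2: 'j'
  Position 1: 'n'
  Position 0: 'b'
Reversed: cencjnb

cencjnb


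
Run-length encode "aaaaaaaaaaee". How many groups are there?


Input: aaaaaaaaaaee
Scanning for consecutive runs:
  Group 1: 'a' x 10 (positions 0-9)
  Group 2: 'e' x 2 (positions 10-11)
Total groups: 2

2


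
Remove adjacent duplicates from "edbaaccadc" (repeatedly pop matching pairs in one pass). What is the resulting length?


Input: edbaaccadc
Stack-based adjacent duplicate removal:
  Read 'e': push. Stack: e
  Read 'd': push. Stack: ed
  Read 'b': push. Stack: edb
  Read 'a': push. Stack: edba
  Read 'a': matches stack top 'a' => pop. Stack: edb
  Read 'c': push. Stack: edbc
  Read 'c': matches stack top 'c' => pop. Stack: edb
  Read 'a': push. Stack: edba
  Read 'd': push. Stack: edbad
  Read 'c': push. Stack: edbadc
Final stack: "edbadc" (length 6)

6


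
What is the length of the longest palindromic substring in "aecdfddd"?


Input: "aecdfddd"
Checking substrings for palindromes:
  [3:6] "dfd" (len 3) => palindrome
  [5:8] "ddd" (len 3) => palindrome
  [5:7] "dd" (len 2) => palindrome
  [6:8] "dd" (len 2) => palindrome
Longest palindromic substring: "dfd" with length 3

3


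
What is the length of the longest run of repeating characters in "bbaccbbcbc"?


Input: "bbaccbbcbc"
Scanning for longest run:
  Position 1 ('b'): continues run of 'b', length=2
  Position 2 ('a'): new char, reset run to 1
  Position 3 ('c'): new char, reset run to 1
  Position 4 ('c'): continues run of 'c', length=2
  Position 5 ('b'): new char, reset run to 1
  Position 6 ('b'): continues run of 'b', length=2
  Position 7 ('c'): new char, reset run to 1
  Position 8 ('b'): new char, reset run to 1
  Position 9 ('c'): new char, reset run to 1
Longest run: 'b' with length 2

2


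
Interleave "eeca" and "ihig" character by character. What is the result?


Interleaving "eeca" and "ihig":
  Position 0: 'e' from first, 'i' from second => "ei"
  Position 1: 'e' from first, 'h' from second => "eh"
  Position 2: 'c' from first, 'i' from second => "ci"
  Position 3: 'a' from first, 'g' from second => "ag"
Result: eiehciag

eiehciag


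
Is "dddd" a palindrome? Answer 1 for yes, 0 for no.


Input: dddd
Reversed: dddd
  Compare pos 0 ('d') with pos 3 ('d'): match
  Compare pos 1 ('d') with pos 2 ('d'): match
Result: palindrome

1


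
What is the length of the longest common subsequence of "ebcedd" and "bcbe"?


LCS of "ebcedd" and "bcbe"
DP table:
           b    c    b    e
      0    0    0    0    0
  e   0    0    0    0    1
  b   0    1    1    1    1
  c   0    1    2    2    2
  e   0    1    2    2    3
  d   0    1    2    2    3
  d   0    1    2    2    3
LCS length = dp[6][4] = 3

3


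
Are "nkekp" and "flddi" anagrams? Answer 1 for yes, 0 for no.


Strings: "nkekp", "flddi"
Sorted first:  ekknp
Sorted second: ddfil
Differ at position 0: 'e' vs 'd' => not anagrams

0


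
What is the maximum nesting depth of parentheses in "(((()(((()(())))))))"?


Input: "(((()(((()(())))))))"
Tracking depth:
  Position 0 '(': depth becomes 1
  Position 1 '(': depth becomes 2
  Position 2 '(': depth becomes 3
  Position 3 '(': depth becomes 4
  Position 4 ')': depth becomes 3
  Position 5 '(': depth becomes 4
  Position 6 '(': depth becomes 5
  Position 7 '(': depth becomes 6
  Position 8 '(': depth becomes 7
  Position 9 ')': depth becomes 6
  Position 10 '(': depth becomes 7
  Position 11 '(': depth becomes 8
  Position 12 ')': depth becomes 7
  Position 13 ')': depth becomes 6
  Position 14 ')': depth becomes 5
  Position 15 ')': depth becomes 4
  Position 16 ')': depth becomes 3
  Position 17 ')': depth becomes 2
  Position 18 ')': depth becomes 1
  Position 19 ')': depth becomes 0
Maximum depth reached: 8

8


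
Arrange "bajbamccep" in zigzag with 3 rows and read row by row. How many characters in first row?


Zigzag "bajbamccep" into 3 rows:
Placing characters:
  'b' => row 0
  'a' => row 1
  'j' => row 2
  'b' => row 1
  'a' => row 0
  'm' => row 1
  'c' => row 2
  'c' => row 1
  'e' => row 0
  'p' => row 1
Rows:
  Row 0: "bae"
  Row 1: "abmcp"
  Row 2: "jc"
First row length: 3

3


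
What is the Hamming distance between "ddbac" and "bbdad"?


Comparing "ddbac" and "bbdad" position by position:
  Position 0: 'd' vs 'b' => differ
  Position 1: 'd' vs 'b' => differ
  Position 2: 'b' vs 'd' => differ
  Position 3: 'a' vs 'a' => same
  Position 4: 'c' vs 'd' => differ
Total differences (Hamming distance): 4

4


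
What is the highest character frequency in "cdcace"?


Input: cdcace
Character counts:
  'a': 1
  'c': 3
  'd': 1
  'e': 1
Maximum frequency: 3

3


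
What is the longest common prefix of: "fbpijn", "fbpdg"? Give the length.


Words: fbpijn, fbpdg
  Position 0: all 'f' => match
  Position 1: all 'b' => match
  Position 2: all 'p' => match
  Position 3: ('i', 'd') => mismatch, stop
LCP = "fbp" (length 3)

3


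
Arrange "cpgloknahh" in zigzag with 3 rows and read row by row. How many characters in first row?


Zigzag "cpgloknahh" into 3 rows:
Placing characters:
  'c' => row 0
  'p' => row 1
  'g' => row 2
  'l' => row 1
  'o' => row 0
  'k' => row 1
  'n' => row 2
  'a' => row 1
  'h' => row 0
  'h' => row 1
Rows:
  Row 0: "coh"
  Row 1: "plkah"
  Row 2: "gn"
First row length: 3

3


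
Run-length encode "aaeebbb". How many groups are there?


Input: aaeebbb
Scanning for consecutive runs:
  Group 1: 'a' x 2 (positions 0-1)
  Group 2: 'e' x 2 (positions 2-3)
  Group 3: 'b' x 3 (positions 4-6)
Total groups: 3

3


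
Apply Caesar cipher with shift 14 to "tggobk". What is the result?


Caesar cipher: shift "tggobk" by 14
  't' (pos 19) + 14 = pos 7 = 'h'
  'g' (pos 6) + 14 = pos 20 = 'u'
  'g' (pos 6) + 14 = pos 20 = 'u'
  'o' (pos 14) + 14 = pos 2 = 'c'
  'b' (pos 1) + 14 = pos 15 = 'p'
  'k' (pos 10) + 14 = pos 24 = 'y'
Result: huucpy

huucpy


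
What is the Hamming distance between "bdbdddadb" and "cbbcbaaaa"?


Comparing "bdbdddadb" and "cbbcbaaaa" position by position:
  Position 0: 'b' vs 'c' => differ
  Position 1: 'd' vs 'b' => differ
  Position 2: 'b' vs 'b' => same
  Position 3: 'd' vs 'c' => differ
  Position 4: 'd' vs 'b' => differ
  Position 5: 'd' vs 'a' => differ
  Position 6: 'a' vs 'a' => same
  Position 7: 'd' vs 'a' => differ
  Position 8: 'b' vs 'a' => differ
Total differences (Hamming distance): 7

7


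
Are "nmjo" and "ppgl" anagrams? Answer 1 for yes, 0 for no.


Strings: "nmjo", "ppgl"
Sorted first:  jmno
Sorted second: glpp
Differ at position 0: 'j' vs 'g' => not anagrams

0


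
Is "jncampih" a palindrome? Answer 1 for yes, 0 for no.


Input: jncampih
Reversed: hipmacnj
  Compare pos 0 ('j') with pos 7 ('h'): MISMATCH
  Compare pos 1 ('n') with pos 6 ('i'): MISMATCH
  Compare pos 2 ('c') with pos 5 ('p'): MISMATCH
  Compare pos 3 ('a') with pos 4 ('m'): MISMATCH
Result: not a palindrome

0


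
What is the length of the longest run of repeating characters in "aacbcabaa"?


Input: "aacbcabaa"
Scanning for longest run:
  Position 1 ('a'): continues run of 'a', length=2
  Position 2 ('c'): new char, reset run to 1
  Position 3 ('b'): new char, reset run to 1
  Position 4 ('c'): new char, reset run to 1
  Position 5 ('a'): new char, reset run to 1
  Position 6 ('b'): new char, reset run to 1
  Position 7 ('a'): new char, reset run to 1
  Position 8 ('a'): continues run of 'a', length=2
Longest run: 'a' with length 2

2


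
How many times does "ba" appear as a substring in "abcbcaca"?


Searching for "ba" in "abcbcaca"
Scanning each position:
  Position 0: "ab" => no
  Position 1: "bc" => no
  Position 2: "cb" => no
  Position 3: "bc" => no
  Position 4: "ca" => no
  Position 5: "ac" => no
  Position 6: "ca" => no
Total occurrences: 0

0


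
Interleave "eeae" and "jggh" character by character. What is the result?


Interleaving "eeae" and "jggh":
  Position 0: 'e' from first, 'j' from second => "ej"
  Position 1: 'e' from first, 'g' from second => "eg"
  Position 2: 'a' from first, 'g' from second => "ag"
  Position 3: 'e' from first, 'h' from second => "eh"
Result: ejegageh

ejegageh


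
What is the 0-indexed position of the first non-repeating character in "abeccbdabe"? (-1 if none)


Input: abeccbdabe
Character frequencies:
  'a': 2
  'b': 3
  'c': 2
  'd': 1
  'e': 2
Scanning left to right for freq == 1:
  Position 0 ('a'): freq=2, skip
  Position 1 ('b'): freq=3, skip
  Position 2 ('e'): freq=2, skip
  Position 3 ('c'): freq=2, skip
  Position 4 ('c'): freq=2, skip
  Position 5 ('b'): freq=3, skip
  Position 6 ('d'): unique! => answer = 6

6


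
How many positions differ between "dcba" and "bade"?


Comparing "dcba" and "bade" position by position:
  Position 0: 'd' vs 'b' => DIFFER
  Position 1: 'c' vs 'a' => DIFFER
  Position 2: 'b' vs 'd' => DIFFER
  Position 3: 'a' vs 'e' => DIFFER
Positions that differ: 4

4


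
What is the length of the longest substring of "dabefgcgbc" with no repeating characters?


Input: "dabefgcgbc"
Sliding window (track last position of each char):
  Position 0 ('d'): window [0,0] length 1 -- new best
  Position 1 ('a'): window [0,1] length 2 -- new best
  Position 2 ('b'): window [0,2] length 3 -- new best
  Position 3 ('e'): window [0,3] length 4 -- new best
  Position 4 ('f'): window [0,4] length 5 -- new best
  Position 5 ('g'): window [0,5] length 6 -- new best
  Position 6 ('c'): window [0,6] length 7 -- new best
  Position 7 ('g'): repeat (last at 5), move window start to 6
  Position 7 ('g'): window [6,7] length 2
  Position 8 ('b'): window [6,8] length 3
  Position 9 ('c'): repeat (last at 6), move window start to 7
  Position 9 ('c'): window [7,9] length 3
Longest substring with no repeats: "dabefgc" with length 7

7


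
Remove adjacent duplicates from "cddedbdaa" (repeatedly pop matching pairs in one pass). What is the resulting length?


Input: cddedbdaa
Stack-based adjacent duplicate removal:
  Read 'c': push. Stack: c
  Read 'd': push. Stack: cd
  Read 'd': matches stack top 'd' => pop. Stack: c
  Read 'e': push. Stack: ce
  Read 'd': push. Stack: ced
  Read 'b': push. Stack: cedb
  Read 'd': push. Stack: cedbd
  Read 'a': push. Stack: cedbda
  Read 'a': matches stack top 'a' => pop. Stack: cedbd
Final stack: "cedbd" (length 5)

5


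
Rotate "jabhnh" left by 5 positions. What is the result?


Input: "jabhnh", rotate left by 5
First 5 characters: "jabhn"
Remaining characters: "h"
Concatenate remaining + first: "h" + "jabhn" = "hjabhn"

hjabhn


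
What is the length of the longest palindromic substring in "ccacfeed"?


Input: "ccacfeed"
Checking substrings for palindromes:
  [1:4] "cac" (len 3) => palindrome
  [0:2] "cc" (len 2) => palindrome
  [5:7] "ee" (len 2) => palindrome
Longest palindromic substring: "cac" with length 3

3


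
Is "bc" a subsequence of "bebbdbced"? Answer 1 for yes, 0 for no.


Check if "bc" is a subsequence of "bebbdbced"
Greedy scan:
  Position 0 ('b'): matches sub[0] = 'b'
  Position 1 ('e'): no match needed
  Position 2 ('b'): no match needed
  Position 3 ('b'): no match needed
  Position 4 ('d'): no match needed
  Position 5 ('b'): no match needed
  Position 6 ('c'): matches sub[1] = 'c'
  Position 7 ('e'): no match needed
  Position 8 ('d'): no match needed
All 2 characters matched => is a subsequence

1


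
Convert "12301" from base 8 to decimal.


Input: "12301" in base 8
Positional expansion:
  Digit '1' (value 1) x 8^4 = 4096
  Digit '2' (value 2) x 8^3 = 1024
  Digit '3' (value 3) x 8^2 = 192
  Digit '0' (value 0) x 8^1 = 0
  Digit '1' (value 1) x 8^0 = 1
Sum = 5313

5313


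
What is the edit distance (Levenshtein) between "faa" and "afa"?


Computing edit distance: "faa" -> "afa"
DP table:
           a    f    a
      0    1    2    3
  f   1    1    1    2
  a   2    1    2    1
  a   3    2    2    2
Edit distance = dp[3][3] = 2

2


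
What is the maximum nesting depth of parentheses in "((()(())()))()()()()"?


Input: "((()(())()))()()()()"
Tracking depth:
  Position 0 '(': depth becomes 1
  Position 1 '(': depth becomes 2
  Position 2 '(': depth becomes 3
  Position 3 ')': depth becomes 2
  Position 4 '(': depth becomes 3
  Position 5 '(': depth becomes 4
  Position 6 ')': depth becomes 3
  Position 7 ')': depth becomes 2
  Position 8 '(': depth becomes 3
  Position 9 ')': depth becomes 2
  Position 10 ')': depth becomes 1
  Position 11 ')': depth becomes 0
  Position 12 '(': depth becomes 1
  Position 13 ')': depth becomes 0
  Position 14 '(': depth becomes 1
  Position 15 ')': depth becomes 0
  Position 16 '(': depth becomes 1
  Position 17 ')': depth becomes 0
  Position 18 '(': depth becomes 1
  Position 19 ')': depth becomes 0
Maximum depth reached: 4

4


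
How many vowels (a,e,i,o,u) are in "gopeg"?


Input: gopeg
Checking each character:
  'g' at position 0: consonant
  'o' at position 1: vowel (running total: 1)
  'p' at position 2: consonant
  'e' at position 3: vowel (running total: 2)
  'g' at position 4: consonant
Total vowels: 2

2


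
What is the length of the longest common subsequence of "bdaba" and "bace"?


LCS of "bdaba" and "bace"
DP table:
           b    a    c    e
      0    0    0    0    0
  b   0    1    1    1    1
  d   0    1    1    1    1
  a   0    1    2    2    2
  b   0    1    2    2    2
  a   0    1    2    2    2
LCS length = dp[5][4] = 2

2


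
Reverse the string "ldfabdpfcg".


Input: ldfabdpfcg
Reading characters right to left:
  Position 9: 'g'
  Position 8: 'c'
  Position 7: 'f'
  Position 6: 'p'
  Position 5: 'd'
  Position 4: 'b'
  Position 3: 'a'
  Position 2: 'f'
  Position 1: 'd'
  Position 0: 'l'
Reversed: gcfpdbafdl

gcfpdbafdl


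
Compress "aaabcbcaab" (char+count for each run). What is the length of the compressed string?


Input: aaabcbcaab
Runs:
  'a' x 3 => "a3"
  'b' x 1 => "b1"
  'c' x 1 => "c1"
  'b' x 1 => "b1"
  'c' x 1 => "c1"
  'a' x 2 => "a2"
  'b' x 1 => "b1"
Compressed: "a3b1c1b1c1a2b1"
Compressed length: 14

14


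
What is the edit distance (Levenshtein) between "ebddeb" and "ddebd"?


Computing edit distance: "ebddeb" -> "ddebd"
DP table:
           d    d    e    b    d
      0    1    2    3    4    5
  e   1    1    2    2    3    4
  b   2    2    2    3    2    3
  d   3    2    2    3    3    2
  d   4    3    2    3    4    3
  e   5    4    3    2    3    4
  b   6    5    4    3    2    3
Edit distance = dp[6][5] = 3

3


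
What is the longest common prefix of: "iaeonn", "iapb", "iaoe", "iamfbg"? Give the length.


Words: iaeonn, iapb, iaoe, iamfbg
  Position 0: all 'i' => match
  Position 1: all 'a' => match
  Position 2: ('e', 'p', 'o', 'm') => mismatch, stop
LCP = "ia" (length 2)

2


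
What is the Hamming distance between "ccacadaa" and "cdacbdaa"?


Comparing "ccacadaa" and "cdacbdaa" position by position:
  Position 0: 'c' vs 'c' => same
  Position 1: 'c' vs 'd' => differ
  Position 2: 'a' vs 'a' => same
  Position 3: 'c' vs 'c' => same
  Position 4: 'a' vs 'b' => differ
  Position 5: 'd' vs 'd' => same
  Position 6: 'a' vs 'a' => same
  Position 7: 'a' vs 'a' => same
Total differences (Hamming distance): 2

2


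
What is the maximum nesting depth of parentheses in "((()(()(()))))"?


Input: "((()(()(()))))"
Tracking depth:
  Position 0 '(': depth becomes 1
  Position 1 '(': depth becomes 2
  Position 2 '(': depth becomes 3
  Position 3 ')': depth becomes 2
  Position 4 '(': depth becomes 3
  Position 5 '(': depth becomes 4
  Position 6 ')': depth becomes 3
  Position 7 '(': depth becomes 4
  Position 8 '(': depth becomes 5
  Position 9 ')': depth becomes 4
  Position 10 ')': depth becomes 3
  Position 11 ')': depth becomes 2
  Position 12 ')': depth becomes 1
  Position 13 ')': depth becomes 0
Maximum depth reached: 5

5


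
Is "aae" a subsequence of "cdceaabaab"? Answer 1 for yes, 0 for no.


Check if "aae" is a subsequence of "cdceaabaab"
Greedy scan:
  Position 0 ('c'): no match needed
  Position 1 ('d'): no match needed
  Position 2 ('c'): no match needed
  Position 3 ('e'): no match needed
  Position 4 ('a'): matches sub[0] = 'a'
  Position 5 ('a'): matches sub[1] = 'a'
  Position 6 ('b'): no match needed
  Position 7 ('a'): no match needed
  Position 8 ('a'): no match needed
  Position 9 ('b'): no match needed
Only matched 2/3 characters => not a subsequence

0


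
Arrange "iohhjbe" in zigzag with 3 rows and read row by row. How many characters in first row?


Zigzag "iohhjbe" into 3 rows:
Placing characters:
  'i' => row 0
  'o' => row 1
  'h' => row 2
  'h' => row 1
  'j' => row 0
  'b' => row 1
  'e' => row 2
Rows:
  Row 0: "ij"
  Row 1: "ohb"
  Row 2: "he"
First row length: 2

2


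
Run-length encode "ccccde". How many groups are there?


Input: ccccde
Scanning for consecutive runs:
  Group 1: 'c' x 4 (positions 0-3)
  Group 2: 'd' x 1 (positions 4-4)
  Group 3: 'e' x 1 (positions 5-5)
Total groups: 3

3


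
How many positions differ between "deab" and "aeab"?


Comparing "deab" and "aeab" position by position:
  Position 0: 'd' vs 'a' => DIFFER
  Position 1: 'e' vs 'e' => same
  Position 2: 'a' vs 'a' => same
  Position 3: 'b' vs 'b' => same
Positions that differ: 1

1


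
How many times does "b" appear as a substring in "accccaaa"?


Searching for "b" in "accccaaa"
Scanning each position:
  Position 0: "a" => no
  Position 1: "c" => no
  Position 2: "c" => no
  Position 3: "c" => no
  Position 4: "c" => no
  Position 5: "a" => no
  Position 6: "a" => no
  Position 7: "a" => no
Total occurrences: 0

0


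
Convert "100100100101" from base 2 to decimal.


Input: "100100100101" in base 2
Positional expansion:
  Digit '1' (value 1) x 2^11 = 2048
  Digit '0' (value 0) x 2^10 = 0
  Digit '0' (value 0) x 2^9 = 0
  Digit '1' (value 1) x 2^8 = 256
  Digit '0' (value 0) x 2^7 = 0
  Digit '0' (value 0) x 2^6 = 0
  Digit '1' (value 1) x 2^5 = 32
  Digit '0' (value 0) x 2^4 = 0
  Digit '0' (value 0) x 2^3 = 0
  Digit '1' (value 1) x 2^2 = 4
  Digit '0' (value 0) x 2^1 = 0
  Digit '1' (value 1) x 2^0 = 1
Sum = 2341

2341


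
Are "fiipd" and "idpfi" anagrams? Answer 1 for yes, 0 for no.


Strings: "fiipd", "idpfi"
Sorted first:  dfiip
Sorted second: dfiip
Sorted forms match => anagrams

1


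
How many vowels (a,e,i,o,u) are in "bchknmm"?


Input: bchknmm
Checking each character:
  'b' at position 0: consonant
  'c' at position 1: consonant
  'h' at position 2: consonant
  'k' at position 3: consonant
  'n' at position 4: consonant
  'm' at position 5: consonant
  'm' at position 6: consonant
Total vowels: 0

0


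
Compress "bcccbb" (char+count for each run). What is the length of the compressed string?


Input: bcccbb
Runs:
  'b' x 1 => "b1"
  'c' x 3 => "c3"
  'b' x 2 => "b2"
Compressed: "b1c3b2"
Compressed length: 6

6


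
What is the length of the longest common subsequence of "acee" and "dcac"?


LCS of "acee" and "dcac"
DP table:
           d    c    a    c
      0    0    0    0    0
  a   0    0    0    1    1
  c   0    0    1    1    2
  e   0    0    1    1    2
  e   0    0    1    1    2
LCS length = dp[4][4] = 2

2


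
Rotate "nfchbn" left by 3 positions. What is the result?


Input: "nfchbn", rotate left by 3
First 3 characters: "nfc"
Remaining characters: "hbn"
Concatenate remaining + first: "hbn" + "nfc" = "hbnnfc"

hbnnfc


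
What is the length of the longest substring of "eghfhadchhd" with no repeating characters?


Input: "eghfhadchhd"
Sliding window (track last position of each char):
  Position 0 ('e'): window [0,0] length 1 -- new best
  Position 1 ('g'): window [0,1] length 2 -- new best
  Position 2 ('h'): window [0,2] length 3 -- new best
  Position 3 ('f'): window [0,3] length 4 -- new best
  Position 4 ('h'): repeat (last at 2), move window start to 3
  Position 4 ('h'): window [3,4] length 2
  Position 5 ('a'): window [3,5] length 3
  Position 6 ('d'): window [3,6] length 4
  Position 7 ('c'): window [3,7] length 5 -- new best
  Position 8 ('h'): repeat (last at 4), move window start to 5
  Position 8 ('h'): window [5,8] length 4
  Position 9 ('h'): repeat (last at 8), move window start to 9
  Position 9 ('h'): window [9,9] length 1
  Position 10 ('d'): window [9,10] length 2
Longest substring with no repeats: "fhadc" with length 5

5


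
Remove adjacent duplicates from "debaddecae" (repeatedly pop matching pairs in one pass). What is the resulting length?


Input: debaddecae
Stack-based adjacent duplicate removal:
  Read 'd': push. Stack: d
  Read 'e': push. Stack: de
  Read 'b': push. Stack: deb
  Read 'a': push. Stack: deba
  Read 'd': push. Stack: debad
  Read 'd': matches stack top 'd' => pop. Stack: deba
  Read 'e': push. Stack: debae
  Read 'c': push. Stack: debaec
  Read 'a': push. Stack: debaeca
  Read 'e': push. Stack: debaecae
Final stack: "debaecae" (length 8)

8


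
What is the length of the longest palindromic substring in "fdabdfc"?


Input: "fdabdfc"
Checking substrings for palindromes:
  No multi-char palindromic substrings found
Longest palindromic substring: "f" with length 1

1


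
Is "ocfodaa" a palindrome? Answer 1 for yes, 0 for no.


Input: ocfodaa
Reversed: aadofco
  Compare pos 0 ('o') with pos 6 ('a'): MISMATCH
  Compare pos 1 ('c') with pos 5 ('a'): MISMATCH
  Compare pos 2 ('f') with pos 4 ('d'): MISMATCH
Result: not a palindrome

0


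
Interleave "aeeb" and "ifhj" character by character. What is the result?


Interleaving "aeeb" and "ifhj":
  Position 0: 'a' from first, 'i' from second => "ai"
  Position 1: 'e' from first, 'f' from second => "ef"
  Position 2: 'e' from first, 'h' from second => "eh"
  Position 3: 'b' from first, 'j' from second => "bj"
Result: aiefehbj

aiefehbj


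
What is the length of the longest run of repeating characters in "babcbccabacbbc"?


Input: "babcbccabacbbc"
Scanning for longest run:
  Position 1 ('a'): new char, reset run to 1
  Position 2 ('b'): new char, reset run to 1
  Position 3 ('c'): new char, reset run to 1
  Position 4 ('b'): new char, reset run to 1
  Position 5 ('c'): new char, reset run to 1
  Position 6 ('c'): continues run of 'c', length=2
  Position 7 ('a'): new char, reset run to 1
  Position 8 ('b'): new char, reset run to 1
  Position 9 ('a'): new char, reset run to 1
  Position 10 ('c'): new char, reset run to 1
  Position 11 ('b'): new char, reset run to 1
  Position 12 ('b'): continues run of 'b', length=2
  Position 13 ('c'): new char, reset run to 1
Longest run: 'c' with length 2

2


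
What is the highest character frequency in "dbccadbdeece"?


Input: dbccadbdeece
Character counts:
  'a': 1
  'b': 2
  'c': 3
  'd': 3
  'e': 3
Maximum frequency: 3

3


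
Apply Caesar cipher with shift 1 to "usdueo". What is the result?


Caesar cipher: shift "usdueo" by 1
  'u' (pos 20) + 1 = pos 21 = 'v'
  's' (pos 18) + 1 = pos 19 = 't'
  'd' (pos 3) + 1 = pos 4 = 'e'
  'u' (pos 20) + 1 = pos 21 = 'v'
  'e' (pos 4) + 1 = pos 5 = 'f'
  'o' (pos 14) + 1 = pos 15 = 'p'
Result: vtevfp

vtevfp


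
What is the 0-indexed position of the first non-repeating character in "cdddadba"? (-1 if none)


Input: cdddadba
Character frequencies:
  'a': 2
  'b': 1
  'c': 1
  'd': 4
Scanning left to right for freq == 1:
  Position 0 ('c'): unique! => answer = 0

0


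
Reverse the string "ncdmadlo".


Input: ncdmadlo
Reading characters right to left:
  Position 7: 'o'
  Position 6: 'l'
  Position 5: 'd'
  Position 4: 'a'
  Position 3: 'm'
  Position 2: 'd'
  Position 1: 'c'
  Position 0: 'n'
Reversed: oldamdcn

oldamdcn


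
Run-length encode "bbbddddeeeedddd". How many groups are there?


Input: bbbddddeeeedddd
Scanning for consecutive runs:
  Group 1: 'b' x 3 (positions 0-2)
  Group 2: 'd' x 4 (positions 3-6)
  Group 3: 'e' x 4 (positions 7-10)
  Group 4: 'd' x 4 (positions 11-14)
Total groups: 4

4


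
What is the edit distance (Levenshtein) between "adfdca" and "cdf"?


Computing edit distance: "adfdca" -> "cdf"
DP table:
           c    d    f
      0    1    2    3
  a   1    1    2    3
  d   2    2    1    2
  f   3    3    2    1
  d   4    4    3    2
  c   5    4    4    3
  a   6    5    5    4
Edit distance = dp[6][3] = 4

4


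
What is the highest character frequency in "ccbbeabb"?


Input: ccbbeabb
Character counts:
  'a': 1
  'b': 4
  'c': 2
  'e': 1
Maximum frequency: 4

4


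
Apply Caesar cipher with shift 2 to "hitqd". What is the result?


Caesar cipher: shift "hitqd" by 2
  'h' (pos 7) + 2 = pos 9 = 'j'
  'i' (pos 8) + 2 = pos 10 = 'k'
  't' (pos 19) + 2 = pos 21 = 'v'
  'q' (pos 16) + 2 = pos 18 = 's'
  'd' (pos 3) + 2 = pos 5 = 'f'
Result: jkvsf

jkvsf


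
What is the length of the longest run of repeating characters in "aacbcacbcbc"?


Input: "aacbcacbcbc"
Scanning for longest run:
  Position 1 ('a'): continues run of 'a', length=2
  Position 2 ('c'): new char, reset run to 1
  Position 3 ('b'): new char, reset run to 1
  Position 4 ('c'): new char, reset run to 1
  Position 5 ('a'): new char, reset run to 1
  Position 6 ('c'): new char, reset run to 1
  Position 7 ('b'): new char, reset run to 1
  Position 8 ('c'): new char, reset run to 1
  Position 9 ('b'): new char, reset run to 1
  Position 10 ('c'): new char, reset run to 1
Longest run: 'a' with length 2

2


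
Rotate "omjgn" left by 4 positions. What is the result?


Input: "omjgn", rotate left by 4
First 4 characters: "omjg"
Remaining characters: "n"
Concatenate remaining + first: "n" + "omjg" = "nomjg"

nomjg


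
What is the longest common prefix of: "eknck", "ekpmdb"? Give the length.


Words: eknck, ekpmdb
  Position 0: all 'e' => match
  Position 1: all 'k' => match
  Position 2: ('n', 'p') => mismatch, stop
LCP = "ek" (length 2)

2


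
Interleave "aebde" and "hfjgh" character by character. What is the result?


Interleaving "aebde" and "hfjgh":
  Position 0: 'a' from first, 'h' from second => "ah"
  Position 1: 'e' from first, 'f' from second => "ef"
  Position 2: 'b' from first, 'j' from second => "bj"
  Position 3: 'd' from first, 'g' from second => "dg"
  Position 4: 'e' from first, 'h' from second => "eh"
Result: ahefbjdgeh

ahefbjdgeh


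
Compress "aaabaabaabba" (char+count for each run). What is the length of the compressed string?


Input: aaabaabaabba
Runs:
  'a' x 3 => "a3"
  'b' x 1 => "b1"
  'a' x 2 => "a2"
  'b' x 1 => "b1"
  'a' x 2 => "a2"
  'b' x 2 => "b2"
  'a' x 1 => "a1"
Compressed: "a3b1a2b1a2b2a1"
Compressed length: 14

14


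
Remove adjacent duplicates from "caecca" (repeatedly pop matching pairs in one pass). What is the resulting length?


Input: caecca
Stack-based adjacent duplicate removal:
  Read 'c': push. Stack: c
  Read 'a': push. Stack: ca
  Read 'e': push. Stack: cae
  Read 'c': push. Stack: caec
  Read 'c': matches stack top 'c' => pop. Stack: cae
  Read 'a': push. Stack: caea
Final stack: "caea" (length 4)

4


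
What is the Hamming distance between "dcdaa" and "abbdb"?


Comparing "dcdaa" and "abbdb" position by position:
  Position 0: 'd' vs 'a' => differ
  Position 1: 'c' vs 'b' => differ
  Position 2: 'd' vs 'b' => differ
  Position 3: 'a' vs 'd' => differ
  Position 4: 'a' vs 'b' => differ
Total differences (Hamming distance): 5

5


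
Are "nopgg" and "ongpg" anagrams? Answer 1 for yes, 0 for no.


Strings: "nopgg", "ongpg"
Sorted first:  ggnop
Sorted second: ggnop
Sorted forms match => anagrams

1


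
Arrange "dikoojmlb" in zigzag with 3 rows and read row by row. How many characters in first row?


Zigzag "dikoojmlb" into 3 rows:
Placing characters:
  'd' => row 0
  'i' => row 1
  'k' => row 2
  'o' => row 1
  'o' => row 0
  'j' => row 1
  'm' => row 2
  'l' => row 1
  'b' => row 0
Rows:
  Row 0: "dob"
  Row 1: "iojl"
  Row 2: "km"
First row length: 3

3


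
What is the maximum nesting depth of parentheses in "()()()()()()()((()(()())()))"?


Input: "()()()()()()()((()(()())()))"
Tracking depth:
  Position 0 '(': depth becomes 1
  Position 1 ')': depth becomes 0
  Position 2 '(': depth becomes 1
  Position 3 ')': depth becomes 0
  Position 4 '(': depth becomes 1
  Position 5 ')': depth becomes 0
  Position 6 '(': depth becomes 1
  Position 7 ')': depth becomes 0
  Position 8 '(': depth becomes 1
  Position 9 ')': depth becomes 0
  Position 10 '(': depth becomes 1
  Position 11 ')': depth becomes 0
  Position 12 '(': depth becomes 1
  Position 13 ')': depth becomes 0
  Position 14 '(': depth becomes 1
  Position 15 '(': depth becomes 2
  Position 16 '(': depth becomes 3
  Position 17 ')': depth becomes 2
  Position 18 '(': depth becomes 3
  Position 19 '(': depth becomes 4
  Position 20 ')': depth becomes 3
  Position 21 '(': depth becomes 4
  Position 22 ')': depth becomes 3
  Position 23 ')': depth becomes 2
  Position 24 '(': depth becomes 3
  Position 25 ')': depth becomes 2
  Position 26 ')': depth becomes 1
  Position 27 ')': depth becomes 0
Maximum depth reached: 4

4


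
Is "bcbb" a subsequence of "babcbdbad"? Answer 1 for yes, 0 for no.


Check if "bcbb" is a subsequence of "babcbdbad"
Greedy scan:
  Position 0 ('b'): matches sub[0] = 'b'
  Position 1 ('a'): no match needed
  Position 2 ('b'): no match needed
  Position 3 ('c'): matches sub[1] = 'c'
  Position 4 ('b'): matches sub[2] = 'b'
  Position 5 ('d'): no match needed
  Position 6 ('b'): matches sub[3] = 'b'
  Position 7 ('a'): no match needed
  Position 8 ('d'): no match needed
All 4 characters matched => is a subsequence

1


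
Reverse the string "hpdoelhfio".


Input: hpdoelhfio
Reading characters right to left:
  Position 9: 'o'
  Position 8: 'i'
  Position 7: 'f'
  Position 6: 'h'
  Position 5: 'l'
  Position 4: 'e'
  Position 3: 'o'
  Position 2: 'd'
  Position 1: 'p'
  Position 0: 'h'
Reversed: oifhleodph

oifhleodph


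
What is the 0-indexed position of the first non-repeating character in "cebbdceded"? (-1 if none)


Input: cebbdceded
Character frequencies:
  'b': 2
  'c': 2
  'd': 3
  'e': 3
Scanning left to right for freq == 1:
  Position 0 ('c'): freq=2, skip
  Position 1 ('e'): freq=3, skip
  Position 2 ('b'): freq=2, skip
  Position 3 ('b'): freq=2, skip
  Position 4 ('d'): freq=3, skip
  Position 5 ('c'): freq=2, skip
  Position 6 ('e'): freq=3, skip
  Position 7 ('d'): freq=3, skip
  Position 8 ('e'): freq=3, skip
  Position 9 ('d'): freq=3, skip
  No unique character found => answer = -1

-1


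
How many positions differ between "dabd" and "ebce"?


Comparing "dabd" and "ebce" position by position:
  Position 0: 'd' vs 'e' => DIFFER
  Position 1: 'a' vs 'b' => DIFFER
  Position 2: 'b' vs 'c' => DIFFER
  Position 3: 'd' vs 'e' => DIFFER
Positions that differ: 4

4


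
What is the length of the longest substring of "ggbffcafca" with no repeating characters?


Input: "ggbffcafca"
Sliding window (track last position of each char):
  Position 0 ('g'): window [0,0] length 1 -- new best
  Position 1 ('g'): repeat (last at 0), move window start to 1
  Position 1 ('g'): window [1,1] length 1
  Position 2 ('b'): window [1,2] length 2 -- new best
  Position 3 ('f'): window [1,3] length 3 -- new best
  Position 4 ('f'): repeat (last at 3), move window start to 4
  Position 4 ('f'): window [4,4] length 1
  Position 5 ('c'): window [4,5] length 2
  Position 6 ('a'): window [4,6] length 3
  Position 7 ('f'): repeat (last at 4), move window start to 5
  Position 7 ('f'): window [5,7] length 3
  Position 8 ('c'): repeat (last at 5), move window start to 6
  Position 8 ('c'): window [6,8] length 3
  Position 9 ('a'): repeat (last at 6), move window start to 7
  Position 9 ('a'): window [7,9] length 3
Longest substring with no repeats: "gbf" with length 3

3


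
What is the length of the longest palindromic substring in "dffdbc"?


Input: "dffdbc"
Checking substrings for palindromes:
  [0:4] "dffd" (len 4) => palindrome
  [1:3] "ff" (len 2) => palindrome
Longest palindromic substring: "dffd" with length 4

4


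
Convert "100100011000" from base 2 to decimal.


Input: "100100011000" in base 2
Positional expansion:
  Digit '1' (value 1) x 2^11 = 2048
  Digit '0' (value 0) x 2^10 = 0
  Digit '0' (value 0) x 2^9 = 0
  Digit '1' (value 1) x 2^8 = 256
  Digit '0' (value 0) x 2^7 = 0
  Digit '0' (value 0) x 2^6 = 0
  Digit '0' (value 0) x 2^5 = 0
  Digit '1' (value 1) x 2^4 = 16
  Digit '1' (value 1) x 2^3 = 8
  Digit '0' (value 0) x 2^2 = 0
  Digit '0' (value 0) x 2^1 = 0
  Digit '0' (value 0) x 2^0 = 0
Sum = 2328

2328


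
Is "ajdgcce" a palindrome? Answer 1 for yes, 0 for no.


Input: ajdgcce
Reversed: eccgdja
  Compare pos 0 ('a') with pos 6 ('e'): MISMATCH
  Compare pos 1 ('j') with pos 5 ('c'): MISMATCH
  Compare pos 2 ('d') with pos 4 ('c'): MISMATCH
Result: not a palindrome

0


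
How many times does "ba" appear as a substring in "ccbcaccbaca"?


Searching for "ba" in "ccbcaccbaca"
Scanning each position:
  Position 0: "cc" => no
  Position 1: "cb" => no
  Position 2: "bc" => no
  Position 3: "ca" => no
  Position 4: "ac" => no
  Position 5: "cc" => no
  Position 6: "cb" => no
  Position 7: "ba" => MATCH
  Position 8: "ac" => no
  Position 9: "ca" => no
Total occurrences: 1

1


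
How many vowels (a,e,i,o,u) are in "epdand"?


Input: epdand
Checking each character:
  'e' at position 0: vowel (running total: 1)
  'p' at position 1: consonant
  'd' at position 2: consonant
  'a' at position 3: vowel (running total: 2)
  'n' at position 4: consonant
  'd' at position 5: consonant
Total vowels: 2

2


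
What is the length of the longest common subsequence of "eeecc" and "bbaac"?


LCS of "eeecc" and "bbaac"
DP table:
           b    b    a    a    c
      0    0    0    0    0    0
  e   0    0    0    0    0    0
  e   0    0    0    0    0    0
  e   0    0    0    0    0    0
  c   0    0    0    0    0    1
  c   0    0    0    0    0    1
LCS length = dp[5][5] = 1

1


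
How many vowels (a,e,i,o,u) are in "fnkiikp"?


Input: fnkiikp
Checking each character:
  'f' at position 0: consonant
  'n' at position 1: consonant
  'k' at position 2: consonant
  'i' at position 3: vowel (running total: 1)
  'i' at position 4: vowel (running total: 2)
  'k' at position 5: consonant
  'p' at position 6: consonant
Total vowels: 2

2


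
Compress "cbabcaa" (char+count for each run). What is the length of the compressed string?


Input: cbabcaa
Runs:
  'c' x 1 => "c1"
  'b' x 1 => "b1"
  'a' x 1 => "a1"
  'b' x 1 => "b1"
  'c' x 1 => "c1"
  'a' x 2 => "a2"
Compressed: "c1b1a1b1c1a2"
Compressed length: 12

12


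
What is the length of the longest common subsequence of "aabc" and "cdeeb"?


LCS of "aabc" and "cdeeb"
DP table:
           c    d    e    e    b
      0    0    0    0    0    0
  a   0    0    0    0    0    0
  a   0    0    0    0    0    0
  b   0    0    0    0    0    1
  c   0    1    1    1    1    1
LCS length = dp[4][5] = 1

1


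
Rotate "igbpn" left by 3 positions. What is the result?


Input: "igbpn", rotate left by 3
First 3 characters: "igb"
Remaining characters: "pn"
Concatenate remaining + first: "pn" + "igb" = "pnigb"

pnigb


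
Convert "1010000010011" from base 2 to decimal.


Input: "1010000010011" in base 2
Positional expansion:
  Digit '1' (value 1) x 2^12 = 4096
  Digit '0' (value 0) x 2^11 = 0
  Digit '1' (value 1) x 2^10 = 1024
  Digit '0' (value 0) x 2^9 = 0
  Digit '0' (value 0) x 2^8 = 0
  Digit '0' (value 0) x 2^7 = 0
  Digit '0' (value 0) x 2^6 = 0
  Digit '0' (value 0) x 2^5 = 0
  Digit '1' (value 1) x 2^4 = 16
  Digit '0' (value 0) x 2^3 = 0
  Digit '0' (value 0) x 2^2 = 0
  Digit '1' (value 1) x 2^1 = 2
  Digit '1' (value 1) x 2^0 = 1
Sum = 5139

5139


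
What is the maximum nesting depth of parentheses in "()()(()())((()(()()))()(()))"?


Input: "()()(()())((()(()()))()(()))"
Tracking depth:
  Position 0 '(': depth becomes 1
  Position 1 ')': depth becomes 0
  Position 2 '(': depth becomes 1
  Position 3 ')': depth becomes 0
  Position 4 '(': depth becomes 1
  Position 5 '(': depth becomes 2
  Position 6 ')': depth becomes 1
  Position 7 '(': depth becomes 2
  Position 8 ')': depth becomes 1
  Position 9 ')': depth becomes 0
  Position 10 '(': depth becomes 1
  Position 11 '(': depth becomes 2
  Position 12 '(': depth becomes 3
  Position 13 ')': depth becomes 2
  Position 14 '(': depth becomes 3
  Position 15 '(': depth becomes 4
  Position 16 ')': depth becomes 3
  Position 17 '(': depth becomes 4
  Position 18 ')': depth becomes 3
  Position 19 ')': depth becomes 2
  Position 20 ')': depth becomes 1
  Position 21 '(': depth becomes 2
  Position 22 ')': depth becomes 1
  Position 23 '(': depth becomes 2
  Position 24 '(': depth becomes 3
  Position 25 ')': depth becomes 2
  Position 26 ')': depth becomes 1
  Position 27 ')': depth becomes 0
Maximum depth reached: 4

4


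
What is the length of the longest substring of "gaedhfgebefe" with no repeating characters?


Input: "gaedhfgebefe"
Sliding window (track last position of each char):
  Position 0 ('g'): window [0,0] length 1 -- new best
  Position 1 ('a'): window [0,1] length 2 -- new best
  Position 2 ('e'): window [0,2] length 3 -- new best
  Position 3 ('d'): window [0,3] length 4 -- new best
  Position 4 ('h'): window [0,4] length 5 -- new best
  Position 5 ('f'): window [0,5] length 6 -- new best
  Position 6 ('g'): repeat (last at 0), move window start to 1
  Position 6 ('g'): window [1,6] length 6
  Position 7 ('e'): repeat (last at 2), move window start to 3
  Position 7 ('e'): window [3,7] length 5
  Position 8 ('b'): window [3,8] length 6
  Position 9 ('e'): repeat (last at 7), move window start to 8
  Position 9 ('e'): window [8,9] length 2
  Position 10 ('f'): window [8,10] length 3
  Position 11 ('e'): repeat (last at 9), move window start to 10
  Position 11 ('e'): window [10,11] length 2
Longest substring with no repeats: "gaedhf" with length 6

6


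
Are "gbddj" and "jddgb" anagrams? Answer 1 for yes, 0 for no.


Strings: "gbddj", "jddgb"
Sorted first:  bddgj
Sorted second: bddgj
Sorted forms match => anagrams

1


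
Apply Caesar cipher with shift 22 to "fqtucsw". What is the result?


Caesar cipher: shift "fqtucsw" by 22
  'f' (pos 5) + 22 = pos 1 = 'b'
  'q' (pos 16) + 22 = pos 12 = 'm'
  't' (pos 19) + 22 = pos 15 = 'p'
  'u' (pos 20) + 22 = pos 16 = 'q'
  'c' (pos 2) + 22 = pos 24 = 'y'
  's' (pos 18) + 22 = pos 14 = 'o'
  'w' (pos 22) + 22 = pos 18 = 's'
Result: bmpqyos

bmpqyos
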